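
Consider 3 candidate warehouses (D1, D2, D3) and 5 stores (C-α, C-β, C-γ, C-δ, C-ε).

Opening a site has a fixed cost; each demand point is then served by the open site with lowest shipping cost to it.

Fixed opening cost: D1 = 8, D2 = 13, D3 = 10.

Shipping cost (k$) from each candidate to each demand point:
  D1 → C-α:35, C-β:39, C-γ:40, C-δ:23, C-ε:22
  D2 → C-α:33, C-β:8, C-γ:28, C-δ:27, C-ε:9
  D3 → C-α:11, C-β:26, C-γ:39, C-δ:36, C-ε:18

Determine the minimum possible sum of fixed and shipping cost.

106

Open {D2, D3}: assign each demand point to its cheapest open site.
  C-α→D3 11, C-β→D2 8, C-γ→D2 28, C-δ→D2 27, C-ε→D2 9
  shipping cost 83, fixed 23 → total 106.
Compare {D1, D2, D3}: shipping cost 79 + fixed 31 = 110.
Compare {D2}: shipping cost 105 + fixed 13 = 118.
Compare {D1, D2}: shipping cost 101 + fixed 21 = 122.
All other subsets cost ≥ 110. Minimum total cost: 106.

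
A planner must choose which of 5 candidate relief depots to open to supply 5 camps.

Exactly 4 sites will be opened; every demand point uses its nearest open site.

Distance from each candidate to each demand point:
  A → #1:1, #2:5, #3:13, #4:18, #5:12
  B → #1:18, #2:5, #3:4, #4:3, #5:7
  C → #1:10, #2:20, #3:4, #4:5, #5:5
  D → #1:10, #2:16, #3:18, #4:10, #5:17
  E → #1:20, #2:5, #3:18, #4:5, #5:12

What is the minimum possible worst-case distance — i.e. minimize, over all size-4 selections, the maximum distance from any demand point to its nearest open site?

5

Open {A, B, C, D}.
  Farthest demand point is #2 at distance 5 (to A); all others are ≤ 5.
With {A, B, C, E} the worst case is 5.
With {A, C, D, E} the worst case is 5.
No size-4 selection achieves below 5.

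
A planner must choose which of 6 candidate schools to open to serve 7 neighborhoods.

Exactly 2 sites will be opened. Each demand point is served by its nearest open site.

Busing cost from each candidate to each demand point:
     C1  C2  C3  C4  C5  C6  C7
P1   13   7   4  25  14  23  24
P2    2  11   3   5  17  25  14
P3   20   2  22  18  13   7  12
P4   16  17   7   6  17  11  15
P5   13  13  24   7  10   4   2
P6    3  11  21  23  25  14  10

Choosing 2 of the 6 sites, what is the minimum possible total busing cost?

Open {P2, P5}.
  C1→P2 2, C2→P2 11, C3→P2 3, C4→P2 5, C5→P5 10, C6→P5 4, C7→P5 2  ⇒ total 37.
Compare {P2, P3}: total 44.
Compare {P1, P5}: total 47.
No size-2 selection does better; minimum is 37.

37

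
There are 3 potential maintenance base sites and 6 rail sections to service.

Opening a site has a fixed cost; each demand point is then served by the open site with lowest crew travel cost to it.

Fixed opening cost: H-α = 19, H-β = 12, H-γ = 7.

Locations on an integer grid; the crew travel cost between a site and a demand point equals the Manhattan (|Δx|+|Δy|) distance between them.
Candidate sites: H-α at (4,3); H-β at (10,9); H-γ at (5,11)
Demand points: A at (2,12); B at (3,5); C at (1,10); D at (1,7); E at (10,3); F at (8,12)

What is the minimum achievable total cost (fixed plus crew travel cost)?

49

Open {H-γ}: assign each demand point to its cheapest open site.
  A→H-γ 4, B→H-γ 8, C→H-γ 5, D→H-γ 8, E→H-γ 13, F→H-γ 4
  crew travel cost 42, fixed 7 → total 49.
Compare {H-β, H-γ}: crew travel cost 35 + fixed 19 = 54.
Compare {H-α, H-γ}: crew travel cost 29 + fixed 26 = 55.
Compare {H-β}: crew travel cost 54 + fixed 12 = 66.
All other subsets cost ≥ 54. Minimum total cost: 49.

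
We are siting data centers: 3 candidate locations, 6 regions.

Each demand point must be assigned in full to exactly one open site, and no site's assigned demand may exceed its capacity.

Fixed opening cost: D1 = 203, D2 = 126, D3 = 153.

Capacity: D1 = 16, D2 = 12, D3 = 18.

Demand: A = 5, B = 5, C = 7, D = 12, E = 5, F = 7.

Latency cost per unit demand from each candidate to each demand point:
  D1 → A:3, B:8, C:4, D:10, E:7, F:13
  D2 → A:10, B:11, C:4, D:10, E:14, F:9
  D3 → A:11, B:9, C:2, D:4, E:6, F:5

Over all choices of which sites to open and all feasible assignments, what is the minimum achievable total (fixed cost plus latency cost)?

Open {D1, D2, D3}; cheapest assignment that respects the capacities:
  D1 (cap 16, load 12): A, C — cost 5×3 + 7×4 = 43
  D2 (cap 12, load 12): B, F — cost 5×11 + 7×9 = 118
  D3 (cap 18, load 17): D, E — cost 12×4 + 5×6 = 78
  Shipping 239, fixed 482 → total 721.
  Any other capacity-feasible assignment to {D1, D2, D3} ships for at least 239.
Total demand is 41 and no other set of sites has combined capacity ≥ 41, so {D1, D2, D3} is the only feasible choice of open sites. Minimum: 721.

721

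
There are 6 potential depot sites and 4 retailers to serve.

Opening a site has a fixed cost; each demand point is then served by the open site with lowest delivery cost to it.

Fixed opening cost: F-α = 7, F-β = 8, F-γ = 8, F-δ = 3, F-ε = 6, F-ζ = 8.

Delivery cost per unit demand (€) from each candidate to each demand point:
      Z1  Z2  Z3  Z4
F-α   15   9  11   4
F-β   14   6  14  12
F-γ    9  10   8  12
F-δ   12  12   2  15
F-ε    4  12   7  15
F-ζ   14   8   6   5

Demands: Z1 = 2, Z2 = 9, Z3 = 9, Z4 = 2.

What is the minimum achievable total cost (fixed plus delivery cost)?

112

Open {F-α, F-β, F-δ, F-ε}: assign each demand point to its cheapest open site.
  Z1→F-ε 2×4=8, Z2→F-β 9×6=54, Z3→F-δ 9×2=18, Z4→F-α 2×4=8
  delivery cost 88, fixed 24 → total 112.
Compare {F-β, F-δ, F-ε, F-ζ}: delivery cost 90 + fixed 25 = 115.
Compare {F-α, F-β, F-γ, F-δ, F-ε}: delivery cost 88 + fixed 32 = 120.
Compare {F-α, F-β, F-δ, F-ε, F-ζ}: delivery cost 88 + fixed 32 = 120.
All other subsets cost ≥ 115. Minimum total cost: 112.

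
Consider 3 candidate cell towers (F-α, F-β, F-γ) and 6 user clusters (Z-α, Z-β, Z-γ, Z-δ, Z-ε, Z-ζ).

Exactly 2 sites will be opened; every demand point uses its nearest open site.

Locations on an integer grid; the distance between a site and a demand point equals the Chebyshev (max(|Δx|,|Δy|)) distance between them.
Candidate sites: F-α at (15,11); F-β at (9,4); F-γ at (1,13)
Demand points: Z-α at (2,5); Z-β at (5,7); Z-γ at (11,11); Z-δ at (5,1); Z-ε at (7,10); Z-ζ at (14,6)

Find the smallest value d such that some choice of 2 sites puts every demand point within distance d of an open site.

7

Open {F-α, F-β}.
  Farthest demand point is Z-α at distance 7 (to F-β); all others are ≤ 7.
With {F-β, F-γ} the worst case is 7.
With {F-α, F-γ} the worst case is 10.
No size-2 selection achieves below 7.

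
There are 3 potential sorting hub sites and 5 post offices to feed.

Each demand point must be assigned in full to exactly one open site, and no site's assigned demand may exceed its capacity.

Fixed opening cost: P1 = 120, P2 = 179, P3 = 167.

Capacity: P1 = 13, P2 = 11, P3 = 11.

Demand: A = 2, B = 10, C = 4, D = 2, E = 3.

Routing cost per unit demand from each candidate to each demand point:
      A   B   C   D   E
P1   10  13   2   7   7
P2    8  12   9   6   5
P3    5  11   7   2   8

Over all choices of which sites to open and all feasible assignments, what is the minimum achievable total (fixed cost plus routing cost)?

Open {P1, P3}; cheapest assignment that respects the capacities:
  P1 (cap 13, load 11): A, C, D, E — cost 2×10 + 4×2 + 2×7 + 3×7 = 63
  P3 (cap 11, load 10): B — cost 10×11 = 110
  Shipping 173, fixed 287 → total 460.
  Any other capacity-feasible assignment to {P1, P3} ships for at least 173.
Compare {P1, P2}: its best feasible assignment gives total 482.
Compare {P2, P3}: its best feasible assignment gives total 532.
Every other set of open sites that can feasibly serve all demand totals ≥ 482 even under its best assignment. Minimum: 460.

460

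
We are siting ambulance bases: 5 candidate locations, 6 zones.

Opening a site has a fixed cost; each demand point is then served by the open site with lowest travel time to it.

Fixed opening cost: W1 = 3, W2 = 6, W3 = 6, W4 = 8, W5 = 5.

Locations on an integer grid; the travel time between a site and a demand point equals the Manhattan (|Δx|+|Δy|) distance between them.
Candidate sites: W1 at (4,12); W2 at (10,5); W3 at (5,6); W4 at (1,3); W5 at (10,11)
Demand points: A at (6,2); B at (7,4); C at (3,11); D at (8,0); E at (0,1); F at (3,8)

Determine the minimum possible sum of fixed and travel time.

Open {W1, W3}: assign each demand point to its cheapest open site.
  A→W3 5, B→W3 4, C→W1 2, D→W3 9, E→W3 10, F→W3 4
  travel time 34, fixed 9 → total 43.
Compare {W1, W4}: travel time 33 + fixed 11 = 44.
Compare {W1, W2, W4}: travel time 27 + fixed 17 = 44.
Compare {W1, W3, W4}: travel time 27 + fixed 17 = 44.
All other subsets cost ≥ 44. Minimum total cost: 43.

43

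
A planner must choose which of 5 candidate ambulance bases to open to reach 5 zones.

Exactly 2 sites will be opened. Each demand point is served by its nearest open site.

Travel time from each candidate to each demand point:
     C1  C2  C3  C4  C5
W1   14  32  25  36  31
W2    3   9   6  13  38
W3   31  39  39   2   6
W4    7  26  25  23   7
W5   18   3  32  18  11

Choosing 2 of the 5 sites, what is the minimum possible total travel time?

26

Open {W2, W3}.
  C1→W2 3, C2→W2 9, C3→W2 6, C4→W3 2, C5→W3 6  ⇒ total 26.
Compare {W2, W5}: total 36.
Compare {W2, W4}: total 38.
No size-2 selection does better; minimum is 26.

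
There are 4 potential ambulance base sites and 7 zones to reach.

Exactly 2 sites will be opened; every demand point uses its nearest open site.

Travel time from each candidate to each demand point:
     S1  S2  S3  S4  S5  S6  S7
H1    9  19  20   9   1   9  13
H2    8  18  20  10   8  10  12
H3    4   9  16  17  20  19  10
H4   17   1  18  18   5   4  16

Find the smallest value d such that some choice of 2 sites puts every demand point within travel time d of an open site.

Open {H1, H3}.
  Farthest demand point is S3 at travel time 16 (to H3); all others are ≤ 16.
With {H2, H3} the worst case is 16.
With {H3, H4} the worst case is 17.
No size-2 selection achieves below 16.

16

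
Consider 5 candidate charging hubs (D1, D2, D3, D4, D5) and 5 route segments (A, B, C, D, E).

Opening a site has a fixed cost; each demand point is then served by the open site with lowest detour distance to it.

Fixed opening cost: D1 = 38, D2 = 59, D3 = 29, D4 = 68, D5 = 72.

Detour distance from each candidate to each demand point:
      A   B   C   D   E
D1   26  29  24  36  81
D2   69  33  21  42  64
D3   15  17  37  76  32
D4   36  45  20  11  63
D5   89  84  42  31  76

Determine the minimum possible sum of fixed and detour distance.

Open {D1, D3}: assign each demand point to its cheapest open site.
  A→D3 15, B→D3 17, C→D1 24, D→D1 36, E→D3 32
  detour distance 124, fixed 67 → total 191.
Compare {D3, D4}: detour distance 95 + fixed 97 = 192.
Compare {D3}: detour distance 177 + fixed 29 = 206.
Compare {D2, D3}: detour distance 127 + fixed 88 = 215.
All other subsets cost ≥ 192. Minimum total cost: 191.

191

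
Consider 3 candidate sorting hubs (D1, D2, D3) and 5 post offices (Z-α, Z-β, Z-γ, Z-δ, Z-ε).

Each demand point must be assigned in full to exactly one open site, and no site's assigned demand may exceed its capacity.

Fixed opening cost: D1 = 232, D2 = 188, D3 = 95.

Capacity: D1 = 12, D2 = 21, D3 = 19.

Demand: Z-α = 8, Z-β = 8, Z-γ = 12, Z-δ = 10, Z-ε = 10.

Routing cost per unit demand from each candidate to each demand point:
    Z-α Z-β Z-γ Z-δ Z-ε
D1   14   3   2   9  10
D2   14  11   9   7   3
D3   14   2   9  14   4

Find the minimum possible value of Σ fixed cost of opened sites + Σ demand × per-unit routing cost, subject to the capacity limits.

Open {D1, D2, D3}; cheapest assignment that respects the capacities:
  D1 (cap 12, load 12): Z-γ — cost 12×2 = 24
  D2 (cap 21, load 20): Z-δ, Z-ε — cost 10×7 + 10×3 = 100
  D3 (cap 19, load 16): Z-α, Z-β — cost 8×14 + 8×2 = 128
  Shipping 252, fixed 515 → total 767.
  Any other capacity-feasible assignment to {D1, D2, D3} ships for at least 252.
Total demand is 48 and no other set of sites has combined capacity ≥ 48, so {D1, D2, D3} is the only feasible choice of open sites. Minimum: 767.

767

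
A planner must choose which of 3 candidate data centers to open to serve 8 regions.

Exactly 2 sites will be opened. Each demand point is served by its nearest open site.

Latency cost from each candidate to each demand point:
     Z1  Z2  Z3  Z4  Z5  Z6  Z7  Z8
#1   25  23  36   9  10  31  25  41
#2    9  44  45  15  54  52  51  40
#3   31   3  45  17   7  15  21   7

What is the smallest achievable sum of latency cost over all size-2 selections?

Open {#2, #3}.
  Z1→#2 9, Z2→#3 3, Z3→#2 45, Z4→#2 15, Z5→#3 7, Z6→#3 15, Z7→#3 21, Z8→#3 7  ⇒ total 122.
Compare {#1, #3}: total 123.
Compare {#1, #2}: total 183.

122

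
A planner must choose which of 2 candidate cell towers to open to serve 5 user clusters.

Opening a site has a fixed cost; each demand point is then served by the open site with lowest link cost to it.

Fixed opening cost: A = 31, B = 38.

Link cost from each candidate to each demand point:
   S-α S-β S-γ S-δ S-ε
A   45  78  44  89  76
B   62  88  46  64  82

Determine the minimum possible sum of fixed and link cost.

363

Open {A}: assign each demand point to its cheapest open site.
  S-α→A 45, S-β→A 78, S-γ→A 44, S-δ→A 89, S-ε→A 76
  link cost 332, fixed 31 → total 363.
Compare {A, B}: link cost 307 + fixed 69 = 376.
Compare {B}: link cost 342 + fixed 38 = 380.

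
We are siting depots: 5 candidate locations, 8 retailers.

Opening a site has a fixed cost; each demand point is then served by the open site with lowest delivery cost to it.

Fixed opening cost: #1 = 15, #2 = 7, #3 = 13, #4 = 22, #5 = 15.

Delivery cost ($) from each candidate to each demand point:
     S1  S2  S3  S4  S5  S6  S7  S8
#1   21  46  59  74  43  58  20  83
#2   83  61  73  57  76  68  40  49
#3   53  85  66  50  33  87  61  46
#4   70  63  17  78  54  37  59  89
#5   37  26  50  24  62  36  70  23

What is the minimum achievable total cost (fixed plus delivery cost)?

Open {#1, #4, #5}: assign each demand point to its cheapest open site.
  S1→#1 21, S2→#5 26, S3→#4 17, S4→#5 24, S5→#1 43, S6→#5 36, S7→#1 20, S8→#5 23
  delivery cost 210, fixed 52 → total 262.
Compare {#1, #3, #4, #5}: delivery cost 200 + fixed 65 = 265.
Compare {#1, #2, #4, #5}: delivery cost 210 + fixed 59 = 269.
Compare {#1, #2, #3, #4, #5}: delivery cost 200 + fixed 72 = 272.
All other subsets cost ≥ 265. Minimum total cost: 262.

262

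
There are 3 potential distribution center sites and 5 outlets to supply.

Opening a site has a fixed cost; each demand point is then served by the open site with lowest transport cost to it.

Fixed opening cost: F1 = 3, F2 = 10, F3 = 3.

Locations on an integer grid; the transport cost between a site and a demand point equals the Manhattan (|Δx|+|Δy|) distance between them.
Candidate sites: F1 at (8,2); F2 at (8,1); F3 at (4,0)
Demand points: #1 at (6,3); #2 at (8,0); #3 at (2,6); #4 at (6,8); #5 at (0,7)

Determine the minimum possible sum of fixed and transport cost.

38

Open {F1, F3}: assign each demand point to its cheapest open site.
  #1→F1 3, #2→F1 2, #3→F3 8, #4→F1 8, #5→F3 11
  transport cost 32, fixed 6 → total 38.
Compare {F1}: transport cost 36 + fixed 3 = 39.
Compare {F3}: transport cost 38 + fixed 3 = 41.
Compare {F2, F3}: transport cost 33 + fixed 13 = 46.
All other subsets cost ≥ 39. Minimum total cost: 38.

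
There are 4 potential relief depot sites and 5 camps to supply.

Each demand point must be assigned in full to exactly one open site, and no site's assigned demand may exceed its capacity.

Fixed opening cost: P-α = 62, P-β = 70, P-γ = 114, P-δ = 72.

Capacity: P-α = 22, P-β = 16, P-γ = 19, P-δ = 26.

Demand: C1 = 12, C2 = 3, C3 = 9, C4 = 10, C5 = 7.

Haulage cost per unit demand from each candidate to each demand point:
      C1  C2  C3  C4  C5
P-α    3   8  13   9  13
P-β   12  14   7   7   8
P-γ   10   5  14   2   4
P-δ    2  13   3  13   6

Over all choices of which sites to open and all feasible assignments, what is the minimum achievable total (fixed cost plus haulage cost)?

324

Open {P-γ, P-δ}; cheapest assignment that respects the capacities:
  P-γ (cap 19, load 17): C4, C5 — cost 10×2 + 7×4 = 48
  P-δ (cap 26, load 24): C1, C2, C3 — cost 12×2 + 3×13 + 9×3 = 90
  Shipping 138, fixed 186 → total 324.
  Any other capacity-feasible assignment to {P-γ, P-δ} ships for at least 138.
Compare {P-α, P-δ}: its best feasible assignment gives total 368.
Compare {P-α, P-γ, P-δ}: its best feasible assignment gives total 371.
Every other set of open sites that can feasibly serve all demand totals ≥ 368 even under its best assignment. Minimum: 324.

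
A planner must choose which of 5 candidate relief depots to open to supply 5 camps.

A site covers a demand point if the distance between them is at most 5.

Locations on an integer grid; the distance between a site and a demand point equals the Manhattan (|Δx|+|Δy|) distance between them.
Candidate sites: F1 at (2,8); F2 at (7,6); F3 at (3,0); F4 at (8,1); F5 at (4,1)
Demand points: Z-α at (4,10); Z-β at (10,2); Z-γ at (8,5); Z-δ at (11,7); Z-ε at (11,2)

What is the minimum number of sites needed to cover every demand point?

Coverage sets (demand points within 5 of each site):
  F1: {Z-α}
  F2: {Z-γ, Z-δ}
  F3: {}
  F4: {Z-β, Z-γ, Z-ε}
  F5: {}
No 2 sites suffice: every size-2 union leaves at least one demand point uncovered.
But {F1, F2, F4} covers everything, so the minimum is 3.

3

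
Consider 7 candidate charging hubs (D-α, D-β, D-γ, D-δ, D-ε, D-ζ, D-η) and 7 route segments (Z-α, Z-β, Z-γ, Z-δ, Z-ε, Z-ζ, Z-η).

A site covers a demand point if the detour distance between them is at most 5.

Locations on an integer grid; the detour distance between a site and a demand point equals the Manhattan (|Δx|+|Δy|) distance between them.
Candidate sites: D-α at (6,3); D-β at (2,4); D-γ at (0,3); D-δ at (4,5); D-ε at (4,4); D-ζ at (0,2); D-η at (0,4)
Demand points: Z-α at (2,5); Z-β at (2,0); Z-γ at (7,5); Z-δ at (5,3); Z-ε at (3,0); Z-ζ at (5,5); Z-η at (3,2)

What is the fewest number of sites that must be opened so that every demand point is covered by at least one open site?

2

Coverage sets (demand points within 5 of each site):
  D-α: {Z-γ, Z-δ, Z-ζ, Z-η}
  D-β: {Z-α, Z-β, Z-δ, Z-ε, Z-ζ, Z-η}
  D-γ: {Z-α, Z-β, Z-δ, Z-η}
  D-δ: {Z-α, Z-γ, Z-δ, Z-ζ, Z-η}
  D-ε: {Z-α, Z-γ, Z-δ, Z-ε, Z-ζ, Z-η}
  D-ζ: {Z-α, Z-β, Z-ε, Z-η}
  D-η: {Z-α, Z-η}
No single site covers all 7 demand points.
But {D-α, D-β} covers everything, so the minimum is 2.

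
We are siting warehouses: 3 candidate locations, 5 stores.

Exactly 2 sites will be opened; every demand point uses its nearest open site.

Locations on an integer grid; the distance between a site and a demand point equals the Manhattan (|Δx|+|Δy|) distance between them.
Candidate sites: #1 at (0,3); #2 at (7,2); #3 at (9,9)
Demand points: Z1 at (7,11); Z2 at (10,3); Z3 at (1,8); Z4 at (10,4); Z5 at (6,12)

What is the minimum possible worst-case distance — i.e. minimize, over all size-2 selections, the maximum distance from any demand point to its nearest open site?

Open {#1, #3}.
  Farthest demand point is Z2 at distance 7 (to #3); all others are ≤ 7.
With {#2, #3} the worst case is 9.
With {#1, #2} the worst case is 11.
No size-2 selection achieves below 7.

7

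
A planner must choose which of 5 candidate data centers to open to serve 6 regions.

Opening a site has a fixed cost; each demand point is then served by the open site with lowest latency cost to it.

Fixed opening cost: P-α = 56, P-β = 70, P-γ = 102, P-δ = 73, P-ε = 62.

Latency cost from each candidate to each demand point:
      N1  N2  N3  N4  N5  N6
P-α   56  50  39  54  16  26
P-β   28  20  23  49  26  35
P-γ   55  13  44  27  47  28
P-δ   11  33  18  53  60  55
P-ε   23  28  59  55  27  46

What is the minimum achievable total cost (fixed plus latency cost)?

251

Open {P-β}: assign each demand point to its cheapest open site.
  N1→P-β 28, N2→P-β 20, N3→P-β 23, N4→P-β 49, N5→P-β 26, N6→P-β 35
  latency cost 181, fixed 70 → total 251.
Compare {P-α, P-δ}: latency cost 157 + fixed 129 = 286.
Compare {P-α, P-β}: latency cost 162 + fixed 126 = 288.
Compare {P-α}: latency cost 241 + fixed 56 = 297.
All other subsets cost ≥ 286. Minimum total cost: 251.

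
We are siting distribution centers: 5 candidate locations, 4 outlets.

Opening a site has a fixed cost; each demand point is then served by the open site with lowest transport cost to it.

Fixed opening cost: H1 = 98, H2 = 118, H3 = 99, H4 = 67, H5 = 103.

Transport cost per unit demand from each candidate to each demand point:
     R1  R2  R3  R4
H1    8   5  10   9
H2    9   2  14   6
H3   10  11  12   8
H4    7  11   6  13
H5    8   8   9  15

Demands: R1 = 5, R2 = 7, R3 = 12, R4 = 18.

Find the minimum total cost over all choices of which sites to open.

414

Open {H2, H4}: assign each demand point to its cheapest open site.
  R1→H4 5×7=35, R2→H2 7×2=14, R3→H4 12×6=72, R4→H2 18×6=108
  transport cost 229, fixed 185 → total 414.
Compare {H2}: transport cost 335 + fixed 118 = 453.
Compare {H1}: transport cost 357 + fixed 98 = 455.
Compare {H1, H4}: transport cost 304 + fixed 165 = 469.
All other subsets cost ≥ 453. Minimum total cost: 414.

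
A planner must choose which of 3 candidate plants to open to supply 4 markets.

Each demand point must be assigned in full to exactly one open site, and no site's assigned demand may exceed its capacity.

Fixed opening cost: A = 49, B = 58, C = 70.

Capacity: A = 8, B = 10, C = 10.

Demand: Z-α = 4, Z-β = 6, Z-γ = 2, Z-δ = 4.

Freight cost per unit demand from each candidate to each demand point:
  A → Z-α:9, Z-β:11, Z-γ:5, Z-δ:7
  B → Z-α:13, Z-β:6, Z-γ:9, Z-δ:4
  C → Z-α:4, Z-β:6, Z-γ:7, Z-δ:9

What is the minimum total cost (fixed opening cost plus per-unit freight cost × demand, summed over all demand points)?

Open {A, B}; cheapest assignment that respects the capacities:
  A (cap 8, load 6): Z-α, Z-γ — cost 4×9 + 2×5 = 46
  B (cap 10, load 10): Z-β, Z-δ — cost 6×6 + 4×4 = 52
  Shipping 98, fixed 107 → total 205.
  Any other capacity-feasible assignment to {A, B} ships for at least 98.
Compare {A, C}: its best feasible assignment gives total 209.
Compare {B, C}: its best feasible assignment gives total 210.
Every other set of open sites that can feasibly serve all demand totals ≥ 209 even under its best assignment. Minimum: 205.

205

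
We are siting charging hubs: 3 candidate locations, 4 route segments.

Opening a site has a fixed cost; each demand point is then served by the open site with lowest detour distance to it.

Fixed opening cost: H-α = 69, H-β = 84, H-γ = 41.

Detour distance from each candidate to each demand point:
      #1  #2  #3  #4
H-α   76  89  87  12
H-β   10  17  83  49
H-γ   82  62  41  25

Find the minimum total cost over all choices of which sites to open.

218

Open {H-β, H-γ}: assign each demand point to its cheapest open site.
  #1→H-β 10, #2→H-β 17, #3→H-γ 41, #4→H-γ 25
  detour distance 93, fixed 125 → total 218.
Compare {H-β}: detour distance 159 + fixed 84 = 243.
Compare {H-γ}: detour distance 210 + fixed 41 = 251.
Compare {H-α, H-β, H-γ}: detour distance 80 + fixed 194 = 274.
All other subsets cost ≥ 243. Minimum total cost: 218.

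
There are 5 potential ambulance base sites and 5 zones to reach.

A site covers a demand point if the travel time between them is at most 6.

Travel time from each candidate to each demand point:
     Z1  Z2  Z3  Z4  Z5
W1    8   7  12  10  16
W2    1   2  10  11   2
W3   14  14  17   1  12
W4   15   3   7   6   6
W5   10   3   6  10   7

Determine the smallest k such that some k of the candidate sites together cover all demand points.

3

Coverage sets (demand points within 6 of each site):
  W1: {}
  W2: {Z1, Z2, Z5}
  W3: {Z4}
  W4: {Z2, Z4, Z5}
  W5: {Z2, Z3}
No 2 sites suffice: every size-2 union leaves at least one demand point uncovered.
But {W2, W3, W5} covers everything, so the minimum is 3.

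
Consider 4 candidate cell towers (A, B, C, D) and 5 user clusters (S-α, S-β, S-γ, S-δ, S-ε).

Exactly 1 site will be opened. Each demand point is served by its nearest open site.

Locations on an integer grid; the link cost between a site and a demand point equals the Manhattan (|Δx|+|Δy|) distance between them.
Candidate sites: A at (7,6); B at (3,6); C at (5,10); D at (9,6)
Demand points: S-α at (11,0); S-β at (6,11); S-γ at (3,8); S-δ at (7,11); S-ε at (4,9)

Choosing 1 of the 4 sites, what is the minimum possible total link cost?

Open {C}.
  S-α→C 16, S-β→C 2, S-γ→C 4, S-δ→C 3, S-ε→C 2  ⇒ total 27.
Compare {A}: total 33.
Compare {B}: total 37.
No size-1 selection does better; minimum is 27.

27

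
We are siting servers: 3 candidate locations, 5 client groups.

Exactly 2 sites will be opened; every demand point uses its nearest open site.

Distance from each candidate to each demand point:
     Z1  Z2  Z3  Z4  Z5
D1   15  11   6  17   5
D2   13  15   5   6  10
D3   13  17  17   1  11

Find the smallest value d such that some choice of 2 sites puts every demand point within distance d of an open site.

Open {D1, D2}.
  Farthest demand point is Z1 at distance 13 (to D2); all others are ≤ 13.
With {D1, D3} the worst case is 13.
With {D2, D3} the worst case is 15.
No size-2 selection achieves below 13.

13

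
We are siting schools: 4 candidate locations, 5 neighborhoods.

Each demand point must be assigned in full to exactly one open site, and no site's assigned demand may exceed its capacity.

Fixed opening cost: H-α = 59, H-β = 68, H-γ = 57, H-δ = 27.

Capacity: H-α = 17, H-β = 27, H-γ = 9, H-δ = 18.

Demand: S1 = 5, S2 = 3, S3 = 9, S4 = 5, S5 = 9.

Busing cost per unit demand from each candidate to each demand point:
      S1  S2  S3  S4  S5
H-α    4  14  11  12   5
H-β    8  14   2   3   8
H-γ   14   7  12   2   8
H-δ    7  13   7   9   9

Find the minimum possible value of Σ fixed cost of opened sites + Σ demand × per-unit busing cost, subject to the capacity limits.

267

Open {H-α, H-β}; cheapest assignment that respects the capacities:
  H-α (cap 17, load 17): S1, S2, S5 — cost 5×4 + 3×14 + 9×5 = 107
  H-β (cap 27, load 14): S3, S4 — cost 9×2 + 5×3 = 33
  Shipping 140, fixed 127 → total 267.
  Any other capacity-feasible assignment to {H-α, H-β} ships for at least 140.
Compare {H-β, H-δ}: its best feasible assignment gives total 274.
Compare {H-β, H-γ}: its best feasible assignment gives total 286.
Every other set of open sites that can feasibly serve all demand totals ≥ 274 even under its best assignment. Minimum: 267.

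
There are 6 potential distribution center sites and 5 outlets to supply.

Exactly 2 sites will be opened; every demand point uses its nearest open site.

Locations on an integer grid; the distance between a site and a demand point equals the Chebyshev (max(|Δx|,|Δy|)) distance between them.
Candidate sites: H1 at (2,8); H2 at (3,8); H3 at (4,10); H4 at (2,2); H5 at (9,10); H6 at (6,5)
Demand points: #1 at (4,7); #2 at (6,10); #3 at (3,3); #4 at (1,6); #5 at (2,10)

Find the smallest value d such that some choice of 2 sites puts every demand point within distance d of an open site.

Open {H2, H4}.
  Farthest demand point is #2 at distance 3 (to H2); all others are ≤ 3.
With {H2, H6} the worst case is 3.
With {H1, H4} the worst case is 4.
No size-2 selection achieves below 3.

3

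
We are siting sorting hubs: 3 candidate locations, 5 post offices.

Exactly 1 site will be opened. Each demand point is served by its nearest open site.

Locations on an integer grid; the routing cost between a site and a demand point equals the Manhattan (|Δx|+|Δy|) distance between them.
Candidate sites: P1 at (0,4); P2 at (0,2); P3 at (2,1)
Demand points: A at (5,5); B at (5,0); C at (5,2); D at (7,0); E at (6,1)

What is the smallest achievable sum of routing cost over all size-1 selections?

Open {P3}.
  A→P3 7, B→P3 4, C→P3 4, D→P3 6, E→P3 4  ⇒ total 25.
Compare {P2}: total 36.
Compare {P1}: total 42.

25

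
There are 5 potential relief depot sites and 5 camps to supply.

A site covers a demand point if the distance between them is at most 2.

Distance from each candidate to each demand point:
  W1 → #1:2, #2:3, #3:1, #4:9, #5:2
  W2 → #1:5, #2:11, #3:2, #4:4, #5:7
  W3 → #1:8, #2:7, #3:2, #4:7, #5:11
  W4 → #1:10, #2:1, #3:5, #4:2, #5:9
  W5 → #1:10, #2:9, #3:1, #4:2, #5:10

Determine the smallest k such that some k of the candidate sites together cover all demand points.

2

Coverage sets (demand points within 2 of each site):
  W1: {#1, #3, #5}
  W2: {#3}
  W3: {#3}
  W4: {#2, #4}
  W5: {#3, #4}
No single site covers all 5 demand points.
But {W1, W4} covers everything, so the minimum is 2.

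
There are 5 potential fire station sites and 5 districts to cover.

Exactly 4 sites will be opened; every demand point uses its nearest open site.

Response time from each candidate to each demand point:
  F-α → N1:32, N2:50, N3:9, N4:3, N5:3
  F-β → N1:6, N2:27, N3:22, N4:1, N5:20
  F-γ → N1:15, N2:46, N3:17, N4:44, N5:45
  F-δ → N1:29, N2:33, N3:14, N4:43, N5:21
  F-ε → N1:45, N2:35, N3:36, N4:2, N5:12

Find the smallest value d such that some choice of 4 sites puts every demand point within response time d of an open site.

27

Open {F-α, F-β, F-γ, F-δ}.
  Farthest demand point is N2 at response time 27 (to F-β); all others are ≤ 27.
With {F-α, F-β, F-γ, F-ε} the worst case is 27.
With {F-α, F-β, F-δ, F-ε} the worst case is 27.
No size-4 selection achieves below 27.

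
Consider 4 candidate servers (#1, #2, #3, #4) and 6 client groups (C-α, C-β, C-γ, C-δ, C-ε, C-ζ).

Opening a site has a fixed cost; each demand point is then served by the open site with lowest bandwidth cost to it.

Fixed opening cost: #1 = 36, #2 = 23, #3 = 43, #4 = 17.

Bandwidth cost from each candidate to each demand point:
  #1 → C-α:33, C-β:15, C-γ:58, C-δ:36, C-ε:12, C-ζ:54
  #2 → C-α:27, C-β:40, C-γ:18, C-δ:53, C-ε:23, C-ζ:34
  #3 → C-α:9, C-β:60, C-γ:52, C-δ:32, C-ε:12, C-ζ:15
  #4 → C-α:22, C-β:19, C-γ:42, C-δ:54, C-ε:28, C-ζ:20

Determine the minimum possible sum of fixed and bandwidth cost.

188

Open {#2, #3, #4}: assign each demand point to its cheapest open site.
  C-α→#3 9, C-β→#4 19, C-γ→#2 18, C-δ→#3 32, C-ε→#3 12, C-ζ→#3 15
  bandwidth cost 105, fixed 83 → total 188.
Compare {#3, #4}: bandwidth cost 129 + fixed 60 = 189.
Compare {#2, #3}: bandwidth cost 126 + fixed 66 = 192.
Compare {#2, #4}: bandwidth cost 155 + fixed 40 = 195.
All other subsets cost ≥ 189. Minimum total cost: 188.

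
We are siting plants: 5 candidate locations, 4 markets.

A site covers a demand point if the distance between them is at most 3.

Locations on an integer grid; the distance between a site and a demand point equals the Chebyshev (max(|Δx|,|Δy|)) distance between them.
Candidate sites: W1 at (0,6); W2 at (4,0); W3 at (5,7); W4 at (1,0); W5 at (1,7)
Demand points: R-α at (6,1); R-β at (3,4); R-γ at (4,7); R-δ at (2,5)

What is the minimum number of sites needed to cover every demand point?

Coverage sets (demand points within 3 of each site):
  W1: {R-β, R-δ}
  W2: {R-α}
  W3: {R-β, R-γ, R-δ}
  W4: {}
  W5: {R-β, R-γ, R-δ}
No single site covers all 4 demand points.
But {W2, W3} covers everything, so the minimum is 2.

2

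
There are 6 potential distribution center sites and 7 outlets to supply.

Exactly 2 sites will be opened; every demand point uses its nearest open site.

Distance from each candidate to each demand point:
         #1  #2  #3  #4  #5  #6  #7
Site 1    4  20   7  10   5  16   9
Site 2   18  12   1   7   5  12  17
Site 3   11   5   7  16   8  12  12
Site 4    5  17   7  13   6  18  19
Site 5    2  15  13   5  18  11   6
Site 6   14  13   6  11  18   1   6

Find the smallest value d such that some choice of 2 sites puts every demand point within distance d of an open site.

Open {Site 3, Site 5}.
  Farthest demand point is #6 at distance 11 (to Site 5); all others are ≤ 11.
With {Site 3, Site 6} the worst case is 11.
With {Site 1, Site 2} the worst case is 12.
No size-2 selection achieves below 11.

11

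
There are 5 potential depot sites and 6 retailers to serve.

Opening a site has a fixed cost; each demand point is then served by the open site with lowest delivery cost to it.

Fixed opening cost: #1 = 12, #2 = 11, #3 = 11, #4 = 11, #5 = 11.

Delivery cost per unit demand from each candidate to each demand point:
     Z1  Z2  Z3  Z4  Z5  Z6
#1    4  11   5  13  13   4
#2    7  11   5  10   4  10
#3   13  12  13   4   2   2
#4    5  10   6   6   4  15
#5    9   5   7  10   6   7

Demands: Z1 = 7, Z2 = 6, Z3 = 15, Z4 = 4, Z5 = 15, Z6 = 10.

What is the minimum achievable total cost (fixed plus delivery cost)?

Open {#1, #3, #5}: assign each demand point to its cheapest open site.
  Z1→#1 7×4=28, Z2→#5 6×5=30, Z3→#1 15×5=75, Z4→#3 4×4=16, Z5→#3 15×2=30, Z6→#3 10×2=20
  delivery cost 199, fixed 34 → total 233.
Compare {#1, #2, #3, #5}: delivery cost 199 + fixed 45 = 244.
Compare {#1, #3, #4, #5}: delivery cost 199 + fixed 45 = 244.
Compare {#2, #3, #4, #5}: delivery cost 206 + fixed 44 = 250.
All other subsets cost ≥ 244. Minimum total cost: 233.

233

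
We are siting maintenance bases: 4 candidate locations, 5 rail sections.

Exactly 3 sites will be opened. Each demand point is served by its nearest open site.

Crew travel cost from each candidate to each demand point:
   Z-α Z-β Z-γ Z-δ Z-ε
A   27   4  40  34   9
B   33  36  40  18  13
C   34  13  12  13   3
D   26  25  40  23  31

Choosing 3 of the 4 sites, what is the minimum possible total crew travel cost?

Open {A, C, D}.
  Z-α→D 26, Z-β→A 4, Z-γ→C 12, Z-δ→C 13, Z-ε→C 3  ⇒ total 58.
Compare {A, B, C}: total 59.
Compare {B, C, D}: total 67.
No size-3 selection does better; minimum is 58.

58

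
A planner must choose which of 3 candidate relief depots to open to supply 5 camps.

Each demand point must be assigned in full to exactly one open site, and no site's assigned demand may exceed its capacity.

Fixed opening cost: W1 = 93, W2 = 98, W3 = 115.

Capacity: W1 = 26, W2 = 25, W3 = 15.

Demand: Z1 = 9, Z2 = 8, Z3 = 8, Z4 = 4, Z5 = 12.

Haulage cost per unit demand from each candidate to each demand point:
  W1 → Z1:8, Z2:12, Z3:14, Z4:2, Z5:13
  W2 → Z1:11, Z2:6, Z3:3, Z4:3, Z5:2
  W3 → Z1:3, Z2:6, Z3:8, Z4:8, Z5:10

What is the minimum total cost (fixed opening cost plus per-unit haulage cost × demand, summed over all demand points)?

415

Open {W1, W2}; cheapest assignment that respects the capacities:
  W1 (cap 26, load 21): Z1, Z2, Z4 — cost 9×8 + 8×12 + 4×2 = 176
  W2 (cap 25, load 20): Z3, Z5 — cost 8×3 + 12×2 = 48
  Shipping 224, fixed 191 → total 415.
  Any other capacity-feasible assignment to {W1, W2} ships for at least 224.
Compare {W1, W2, W3}: its best feasible assignment gives total 482.
Every other set of open sites that can feasibly serve all demand totals ≥ 482 even under its best assignment. Minimum: 415.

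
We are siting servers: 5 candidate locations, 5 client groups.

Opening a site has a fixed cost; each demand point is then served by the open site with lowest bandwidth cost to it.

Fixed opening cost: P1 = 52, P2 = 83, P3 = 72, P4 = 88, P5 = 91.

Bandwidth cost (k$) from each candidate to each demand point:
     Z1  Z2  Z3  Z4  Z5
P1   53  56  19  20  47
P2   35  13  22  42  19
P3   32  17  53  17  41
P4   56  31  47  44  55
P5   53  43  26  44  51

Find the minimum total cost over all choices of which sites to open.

214

Open {P2}: assign each demand point to its cheapest open site.
  Z1→P2 35, Z2→P2 13, Z3→P2 22, Z4→P2 42, Z5→P2 19
  bandwidth cost 131, fixed 83 → total 214.
Compare {P3}: bandwidth cost 160 + fixed 72 = 232.
Compare {P1, P2}: bandwidth cost 106 + fixed 135 = 241.
Compare {P1}: bandwidth cost 195 + fixed 52 = 247.
All other subsets cost ≥ 232. Minimum total cost: 214.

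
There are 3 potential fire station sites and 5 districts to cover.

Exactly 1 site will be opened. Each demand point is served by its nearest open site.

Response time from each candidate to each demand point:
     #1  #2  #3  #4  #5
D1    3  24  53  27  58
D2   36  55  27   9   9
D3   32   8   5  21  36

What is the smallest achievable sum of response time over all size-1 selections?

102

Open {D3}.
  #1→D3 32, #2→D3 8, #3→D3 5, #4→D3 21, #5→D3 36  ⇒ total 102.
Compare {D2}: total 136.
Compare {D1}: total 165.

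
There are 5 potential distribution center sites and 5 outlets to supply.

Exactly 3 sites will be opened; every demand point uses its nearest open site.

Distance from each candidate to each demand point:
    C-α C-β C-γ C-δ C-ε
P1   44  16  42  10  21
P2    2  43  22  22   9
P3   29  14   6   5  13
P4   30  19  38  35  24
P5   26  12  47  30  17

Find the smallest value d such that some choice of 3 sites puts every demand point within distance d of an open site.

Open {P2, P3, P5}.
  Farthest demand point is C-β at distance 12 (to P5); all others are ≤ 12.
With {P1, P2, P3} the worst case is 14.
With {P2, P3, P4} the worst case is 14.
No size-3 selection achieves below 12.

12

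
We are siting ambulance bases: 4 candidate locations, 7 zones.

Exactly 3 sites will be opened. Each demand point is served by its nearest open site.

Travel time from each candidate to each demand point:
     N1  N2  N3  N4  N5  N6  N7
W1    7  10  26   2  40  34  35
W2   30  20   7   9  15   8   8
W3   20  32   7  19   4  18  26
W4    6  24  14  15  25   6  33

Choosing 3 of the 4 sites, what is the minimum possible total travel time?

46

Open {W1, W2, W3}.
  N1→W1 7, N2→W1 10, N3→W2 7, N4→W1 2, N5→W3 4, N6→W2 8, N7→W2 8  ⇒ total 46.
Compare {W1, W2, W4}: total 54.
Compare {W2, W3, W4}: total 60.
No size-3 selection does better; minimum is 46.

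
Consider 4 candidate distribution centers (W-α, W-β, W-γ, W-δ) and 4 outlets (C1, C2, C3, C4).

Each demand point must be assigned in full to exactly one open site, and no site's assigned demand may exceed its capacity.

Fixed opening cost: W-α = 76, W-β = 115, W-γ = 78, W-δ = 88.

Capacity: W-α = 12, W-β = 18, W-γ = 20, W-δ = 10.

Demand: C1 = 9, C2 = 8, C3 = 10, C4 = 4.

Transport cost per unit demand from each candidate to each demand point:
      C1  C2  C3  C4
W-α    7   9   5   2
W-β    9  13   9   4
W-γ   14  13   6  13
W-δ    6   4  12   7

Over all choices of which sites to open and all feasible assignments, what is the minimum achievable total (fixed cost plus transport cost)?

420

Open {W-α, W-γ}; cheapest assignment that respects the capacities:
  W-α (cap 12, load 12): C2, C4 — cost 8×9 + 4×2 = 80
  W-γ (cap 20, load 19): C1, C3 — cost 9×14 + 10×6 = 186
  Shipping 266, fixed 154 → total 420.
  Any other capacity-feasible assignment to {W-α, W-γ} ships for at least 266.
Compare {W-α, W-γ, W-δ}: its best feasible assignment gives total 436.
Compare {W-β, W-γ}: its best feasible assignment gives total 454.
Every other set of open sites that can feasibly serve all demand totals ≥ 436 even under its best assignment. Minimum: 420.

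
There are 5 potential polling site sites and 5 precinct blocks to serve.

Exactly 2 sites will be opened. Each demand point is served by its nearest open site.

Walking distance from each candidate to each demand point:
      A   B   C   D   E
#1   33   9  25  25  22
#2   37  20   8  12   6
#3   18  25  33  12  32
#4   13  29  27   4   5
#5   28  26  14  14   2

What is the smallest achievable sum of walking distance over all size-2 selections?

50

Open {#2, #4}.
  A→#4 13, B→#2 20, C→#2 8, D→#4 4, E→#4 5  ⇒ total 50.
Compare {#1, #4}: total 56.
Compare {#4, #5}: total 59.
No size-2 selection does better; minimum is 50.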